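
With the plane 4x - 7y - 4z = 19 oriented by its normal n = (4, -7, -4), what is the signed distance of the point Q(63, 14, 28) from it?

n·Q − 19 = 23.
|n| = 9, so the signed distance is 23/9.

23/9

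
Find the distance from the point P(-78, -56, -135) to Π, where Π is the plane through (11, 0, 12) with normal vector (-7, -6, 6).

The plane has equation n·(r − (11, 0, 12)) = 0, i.e. n·r = -5.
d = |(-7)·(-78) + (-6)·(-56) + 6·(-135) − (-5)| / √(49 + 36 + 36) = |77| / 11 = 7.

7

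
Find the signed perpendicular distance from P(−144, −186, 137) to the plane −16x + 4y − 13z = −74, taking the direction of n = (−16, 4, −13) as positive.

n·P − (-74) = -147.
|n| = 21, so the signed distance is -147/21 = -7.

-7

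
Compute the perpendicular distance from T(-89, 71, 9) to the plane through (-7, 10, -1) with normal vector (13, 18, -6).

The plane has equation n·(r − (-7, 10, -1)) = 0, i.e. n·r = 95.
Then n·(-89, 71, 9) - 95 = -28.
|n| = √(169 + 324 + 36) = 23, so the distance is |-28|/23 = 28/23.

28/23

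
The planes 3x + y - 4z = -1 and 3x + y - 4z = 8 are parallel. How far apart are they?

With common normal n = (3, 1, -4) (|n| = √26), the distance is |(-1) − 8|/|n| = 9/√26.

9√26/26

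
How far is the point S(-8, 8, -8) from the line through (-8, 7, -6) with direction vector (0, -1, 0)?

2

Direction vector d = (0, -1, 0).
AP = (0, 1, -2); AP·d = -1, |AP|² = 5, |d|² = 1.
distance² = |AP|² − (AP·d)²/|d|² = 5 − 1/1 = 4, so the distance is 2.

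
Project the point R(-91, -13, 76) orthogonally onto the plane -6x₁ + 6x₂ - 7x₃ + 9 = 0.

(-1031/11, -113/11, 801/11)

n = (-6, 6, -7), |n|² = 121, and n·R − (-9) = -55.
t = -55/121 = -5/11, so the foot is R − t·n = (-91, -13, 76) − (-5/11)·(-6, 6, -7) = (-1031/11, -113/11, 801/11).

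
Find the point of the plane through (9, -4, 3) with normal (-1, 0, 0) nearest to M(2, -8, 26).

(9, -8, 26)

The perpendicular from M has direction n = (-1, 0, 0): r = (2, -8, 26) + t(-1, 0, 0).
Substitute into the plane: n·(M + tn) = -9 gives -2 + 1t = -9, so t = -7.
Foot = (2, -8, 26) + (-7)·(-1, 0, 0) = (9, -8, 26).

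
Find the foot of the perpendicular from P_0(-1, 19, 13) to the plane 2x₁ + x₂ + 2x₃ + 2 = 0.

(-11, 14, 3)

The perpendicular from P_0 has direction n = (2, 1, 2): r = (-1, 19, 13) + t(2, 1, 2).
Substitute into the plane: n·(P_0 + tn) = -2 gives 43 + 9t = -2, so t = -5.
Foot = (-1, 19, 13) + (-5)·(2, 1, 2) = (-11, 14, 3).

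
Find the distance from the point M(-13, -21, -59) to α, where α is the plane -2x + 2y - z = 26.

17/3

Normal vector n = (-2, 2, -1), and n·(-13, -21, -59) - 26 = 17.
|n| = √(4 + 4 + 1) = 3, so the distance is |17|/3 = 17/3.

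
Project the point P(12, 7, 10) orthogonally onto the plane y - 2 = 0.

n = (0, 1, 0), |n|² = 1, and n·P − 2 = 5.
t = 5/1 = 5, so the foot is P − t·n = (12, 7, 10) − 5·(0, 1, 0) = (12, 2, 10).

(12, 2, 10)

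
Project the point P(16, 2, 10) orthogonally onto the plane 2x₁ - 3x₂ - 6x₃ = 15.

n = (2, -3, -6), |n|² = 49, and n·P − 15 = -49.
t = -49/49 = -1, so the foot is P − t·n = (16, 2, 10) − (-1)·(2, -3, -6) = (18, -1, 4).

(18, -1, 4)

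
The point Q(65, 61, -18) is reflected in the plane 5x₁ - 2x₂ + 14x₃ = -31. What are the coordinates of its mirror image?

(329/5, 1517/25, -394/25)

n = (5, -2, 14), |n|² = 225, n·Q − (-31) = -18, so t = -18/225 = -2/25.
Foot F = Q − (-2/25)·n = (327/5, 1521/25, -422/25); the reflection is 2F − Q = (329/5, 1517/25, -394/25).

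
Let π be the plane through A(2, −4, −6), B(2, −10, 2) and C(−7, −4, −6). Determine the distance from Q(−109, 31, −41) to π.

7

AB = (0, −6, 8) and AC = (−9, 0, 0), so a normal is n = AB × AC = (0, −72, −54).
Then n·(−109, 31, −41) − 612 = −630.
|n| = √(0 + 5184 + 2916) = 90, so the distance is |-630|/90 = 7.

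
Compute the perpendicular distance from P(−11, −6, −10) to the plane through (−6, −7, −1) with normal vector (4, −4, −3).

The plane has equation n·(r − (−6, −7, −1)) = 0, i.e. n·r = 7.
d = |4·(-11) + (-4)·(-6) + (-3)·(-10) − 7| / √(16 + 16 + 9) = |3| / √41 = 3√41/41.

3√41/41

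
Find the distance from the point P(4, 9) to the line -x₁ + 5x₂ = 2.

d = |(-1)·4 + 5·9 − 2| / √(1 + 25) = |39|/√26 = 39/√26.

3√26/2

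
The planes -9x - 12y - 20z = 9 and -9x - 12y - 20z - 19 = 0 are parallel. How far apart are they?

2/5

Both planes have normal n = (-9, -12, -20), |n| = 25. Any point on the first plane is at distance |19 − 9|/|n| = 10/25 = 2/5 from the second.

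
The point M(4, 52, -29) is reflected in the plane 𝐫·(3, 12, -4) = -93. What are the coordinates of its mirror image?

(-26, -68, 11)

With n = (3, 12, -4), the signed offset is (n·M − (-93))/|n|² = 845/169 = 5.
M' = M − 2t·n = (4, 52, -29) − 10·(3, 12, -4) = (-26, -68, 11).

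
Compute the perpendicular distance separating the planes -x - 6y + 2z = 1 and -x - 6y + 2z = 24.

With common normal n = (-1, -6, 2) (|n| = √41), the distance is |1 − 24|/|n| = 23/√41.

23/√41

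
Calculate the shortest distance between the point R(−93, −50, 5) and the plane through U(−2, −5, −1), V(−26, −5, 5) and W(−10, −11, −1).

UV = (−24, 0, 6) and UW = (−8, −6, 0), so a normal is n = UV × UW = (36, −48, 144).
Then n·(−93, −50, 5) − 24 = −252.
|n| = √(1296 + 2304 + 20736) = 156, so the distance is |-252|/156 = 21/13.

21/13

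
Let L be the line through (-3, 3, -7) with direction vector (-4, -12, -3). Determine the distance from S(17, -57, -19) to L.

Direction vector d = (-4, -12, -3).
AP = (20, -60, -12), and AP × d = (36, 108, -480).
|AP × d|² = 243360 and |d|² = 169, so the distance is √(243360/169) = √1440 = 12√10.

12√10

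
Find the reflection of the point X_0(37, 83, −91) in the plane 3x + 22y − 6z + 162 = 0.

(7, -137, -31)

n = (3, 22, −6), |n|² = 529, n·X_0 − (-162) = 2645, so t = 2645/529 = 5.
Foot F = X_0 − 5·n = (22, −27, −61); the reflection is 2F − X_0 = (7, −137, −31).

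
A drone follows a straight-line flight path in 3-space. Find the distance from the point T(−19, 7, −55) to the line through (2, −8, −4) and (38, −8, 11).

A direction vector is d = (36, 0, 15).
AP = (−21, 15, −51), and AP × d = (225, −1521, −540).
|AP × d|² = 2655666 and |d|² = 1521, so the distance is √(2655666/1521) = √1746 = 3√194.

3√194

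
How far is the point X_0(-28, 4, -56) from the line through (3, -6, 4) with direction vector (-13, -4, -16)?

Direction vector d = (-13, -4, -16).
AP = (-31, 10, -60); AP·d = 1323, |AP|² = 4661, |d|² = 441.
distance² = |AP|² − (AP·d)²/|d|² = 4661 − 1750329/441 = 692, so the distance is 2√173.

2√173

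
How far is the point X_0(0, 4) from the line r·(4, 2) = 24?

8/√5

d = |4·0 + 2·4 − 24| / √(16 + 4) = |-16|/(2√5) = 8/√5.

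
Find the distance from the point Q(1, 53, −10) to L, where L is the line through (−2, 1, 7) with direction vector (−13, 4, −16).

√2561

Direction vector d = (−13, 4, −16).
AP = (3, 52, −17); AP·d = 441, |AP|² = 3002, |d|² = 441.
distance² = |AP|² − (AP·d)²/|d|² = 3002 − 194481/441 = 2561, so the distance is √2561.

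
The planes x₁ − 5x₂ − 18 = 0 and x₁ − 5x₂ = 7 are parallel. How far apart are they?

11√26/26

Both planes have normal n = (1, −5, 0), |n| = √26. Any point on the first plane is at distance |7 − 18|/|n| = 11/√26 from the second.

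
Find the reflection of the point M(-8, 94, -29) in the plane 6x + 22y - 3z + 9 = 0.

n = (6, 22, -3), |n|² = 529, n·M − (-9) = 2116, so t = 2116/529 = 4.
Foot F = M − 4·n = (-32, 6, -17); the reflection is 2F − M = (-56, -82, -5).

(-56, -82, -5)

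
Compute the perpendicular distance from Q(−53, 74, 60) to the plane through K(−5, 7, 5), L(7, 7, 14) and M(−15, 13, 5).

KL = (12, 0, 9) and KM = (−10, 6, 0), so a normal is n = KL × KM = (−54, −90, 72).
Then n·(−53, 74, 60) − 0 = 522.
|n| = √(2916 + 8100 + 5184) = 90√2, so the distance is |522|/(90√2) = 29/(5√2).

29√2/10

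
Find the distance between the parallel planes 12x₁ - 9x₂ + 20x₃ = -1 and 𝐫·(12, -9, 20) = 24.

1

With common normal n = (12, -9, 20) (|n| = 25), the distance is |(-1) − 24|/|n| = 25/25 = 1.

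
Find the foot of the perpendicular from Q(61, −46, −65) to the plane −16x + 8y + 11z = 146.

(-19, -6, -10)

n = (−16, 8, 11), |n|² = 441, and n·Q − 146 = -2205.
t = -2205/441 = -5, so the foot is Q − t·n = (61, −46, −65) − (-5)·(−16, 8, 11) = (−19, −6, −10).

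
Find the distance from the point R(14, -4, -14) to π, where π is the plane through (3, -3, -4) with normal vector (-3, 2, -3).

The plane has equation n·(r − (3, -3, -4)) = 0, i.e. n·r = -3.
Then n·(14, -4, -14) - (-3) = -5.
|n| = √(9 + 4 + 9) = √22, so the distance is |-5|/√22 = 5/√22.

5/√22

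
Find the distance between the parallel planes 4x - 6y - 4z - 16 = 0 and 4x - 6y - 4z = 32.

With common normal n = (4, -6, -4) (|n| = 2√17), the distance is |16 − 32|/|n| = 16/(2√17) = 8√17/17.

8/√17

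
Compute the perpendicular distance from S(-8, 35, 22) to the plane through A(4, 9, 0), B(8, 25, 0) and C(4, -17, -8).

10/21

AB = (4, 16, 0) and AC = (0, -26, -8), so a normal is n = AB × AC = (-128, 32, -104).
Then n·(-8, 35, 22) - (-224) = 80.
|n| = √(16384 + 1024 + 10816) = 168, so the distance is |80|/168 = 10/21.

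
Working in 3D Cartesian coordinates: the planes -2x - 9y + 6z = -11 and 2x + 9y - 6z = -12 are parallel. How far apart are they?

Divide the second equation by -1 to match normals: -2x - 9y + 6z = 12.
Both planes have normal n = (-2, -9, 6), |n| = 11. Any point on the first plane is at distance |12 − (-11)|/|n| = 23/11 from the second.

23/11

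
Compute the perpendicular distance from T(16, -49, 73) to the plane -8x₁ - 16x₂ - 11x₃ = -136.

11/21

Normal vector n = (-8, -16, -11), and n·(16, -49, 73) - (-136) = -11.
|n| = √(64 + 256 + 121) = 21, so the distance is |-11|/21 = 11/21.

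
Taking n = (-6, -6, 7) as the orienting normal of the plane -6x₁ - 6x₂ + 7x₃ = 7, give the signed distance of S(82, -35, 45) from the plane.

n·S − 7 = 26.
|n| = 11, so the signed distance is 26/11.

26/11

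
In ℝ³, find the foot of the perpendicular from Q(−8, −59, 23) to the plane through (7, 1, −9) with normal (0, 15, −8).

(-8, 1, -9)

n = (0, 15, −8), |n|² = 289, and n·Q − 87 = -1156.
t = -1156/289 = -4, so the foot is Q − t·n = (−8, −59, 23) − (-4)·(0, 15, −8) = (−8, 1, −9).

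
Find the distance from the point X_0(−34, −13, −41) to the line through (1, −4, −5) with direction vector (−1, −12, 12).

3√257

Direction vector d = (−1, −12, 12).
AP = (−35, −9, −36); AP·d = -289, |AP|² = 2602, |d|² = 289.
distance² = |AP|² − (AP·d)²/|d|² = 2602 − 83521/289 = 2313, so the distance is 3√257.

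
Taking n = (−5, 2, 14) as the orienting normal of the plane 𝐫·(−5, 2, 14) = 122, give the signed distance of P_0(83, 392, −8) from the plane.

9

n·P_0 − 122 = 135.
|n| = 15, so the signed distance is 135/15 = 9.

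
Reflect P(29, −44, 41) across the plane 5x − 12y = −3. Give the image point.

(-11, 52, 41)

n = (5, −12, 0), |n|² = 169, n·P − (-3) = 676, so t = 676/169 = 4.
Foot F = P − 4·n = (9, 4, 41); the reflection is 2F − P = (−11, 52, 41).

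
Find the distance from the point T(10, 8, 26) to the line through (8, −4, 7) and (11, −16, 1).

√173

A direction vector is d = (3, −12, −6).
AP = (2, 12, 19), and AP × d = (156, 69, −60).
|AP × d|² = 32697 and |d|² = 189, so the distance is √(32697/189) = √173.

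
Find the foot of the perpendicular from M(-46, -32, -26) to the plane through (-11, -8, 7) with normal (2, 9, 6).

n = (2, 9, 6), |n|² = 121, and n·M − (-52) = -484.
t = -484/121 = -4, so the foot is M − t·n = (-46, -32, -26) − (-4)·(2, 9, 6) = (-38, 4, -2).

(-38, 4, -2)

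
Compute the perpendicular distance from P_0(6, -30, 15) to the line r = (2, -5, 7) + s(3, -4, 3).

√161

Direction vector d = (3, -4, 3).
AP = (4, -25, 8); AP·d = 136, |AP|² = 705, |d|² = 34.
distance² = |AP|² − (AP·d)²/|d|² = 705 − 18496/34 = 161, so the distance is √161.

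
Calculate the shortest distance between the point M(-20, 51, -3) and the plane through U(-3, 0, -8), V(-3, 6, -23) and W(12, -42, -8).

UV = (0, 6, -15) and UW = (15, -42, 0), so a normal is n = UV × UW = (-630, -225, -90).
Then n·(-20, 51, -3) - 2610 = -1215.
|n| = √(396900 + 50625 + 8100) = 675, so the distance is |-1215|/675 = 9/5.

9/5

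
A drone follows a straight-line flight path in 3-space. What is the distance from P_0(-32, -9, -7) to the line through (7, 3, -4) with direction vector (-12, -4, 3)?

Direction vector d = (-12, -4, 3).
AP = (-39, -12, -3); AP·d = 507, |AP|² = 1674, |d|² = 169.
distance² = |AP|² − (AP·d)²/|d|² = 1674 − 257049/169 = 153, so the distance is 3√17.

3√17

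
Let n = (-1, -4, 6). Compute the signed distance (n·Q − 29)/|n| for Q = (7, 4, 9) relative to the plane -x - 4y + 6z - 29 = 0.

n·Q − 29 = 2.
|n| = √53, so the signed distance is 2√53/53.

2√53/53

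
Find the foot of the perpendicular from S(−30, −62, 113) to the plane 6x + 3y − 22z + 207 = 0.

The perpendicular from S has direction n = (6, 3, −22): r = (−30, −62, 113) + t(6, 3, −22).
Substitute into the plane: n·(S + tn) = -207 gives -2852 + 529t = -207, so t = 5.
Foot = (−30, −62, 113) + 5·(6, 3, −22) = (0, −47, 3).

(0, -47, 3)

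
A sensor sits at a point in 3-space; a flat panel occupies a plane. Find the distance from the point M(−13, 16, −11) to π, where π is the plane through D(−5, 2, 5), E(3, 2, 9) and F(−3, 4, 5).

5√6/3

DE = (8, 0, 4) and DF = (2, 2, 0), so a normal is n = DE × DF = (−8, 8, 16).
Then n·(−13, 16, −11) − 136 = −80.
|n| = √(64 + 64 + 256) = 8√6, so the distance is |-80|/(8√6) = 10/√6.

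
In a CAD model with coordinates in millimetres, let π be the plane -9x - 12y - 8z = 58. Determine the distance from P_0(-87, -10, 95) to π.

5

d = |(-9)·(-87) + (-12)·(-10) + (-8)·95 − 58| / √(81 + 144 + 64) = |85| / 17 = 5.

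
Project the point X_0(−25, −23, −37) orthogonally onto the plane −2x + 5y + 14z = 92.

n = (−2, 5, 14), |n|² = 225, and n·X_0 − 92 = -675.
t = -675/225 = -3, so the foot is X_0 − t·n = (−25, −23, −37) − (-3)·(−2, 5, 14) = (−31, −8, 5).

(-31, -8, 5)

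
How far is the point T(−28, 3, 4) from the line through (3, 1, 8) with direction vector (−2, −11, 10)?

3√109

Direction vector d = (−2, −11, 10).
AP = (−31, 2, −4); AP·d = 0, |AP|² = 981, |d|² = 225.
distance² = |AP|² − (AP·d)²/|d|² = 981 − 0/225 = 981, so the distance is 3√109.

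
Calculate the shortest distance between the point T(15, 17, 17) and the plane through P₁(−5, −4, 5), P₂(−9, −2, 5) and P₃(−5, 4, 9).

14/√21

P₁P₂ = (−4, 2, 0) and P₁P₃ = (0, 8, 4), so a normal is n = P₁P₂ × P₁P₃ = (8, 16, −32).
Then n·(15, 17, 17) − (−264) = 112.
|n| = √(64 + 256 + 1024) = 8√21, so the distance is |112|/(8√21) = 14/√21.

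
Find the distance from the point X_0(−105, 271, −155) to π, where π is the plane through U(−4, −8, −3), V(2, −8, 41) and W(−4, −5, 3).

UV = (6, 0, 44) and UW = (0, 3, 6), so a normal is n = UV × UW = (−132, −36, 18).
Then n·(−105, 271, −155) − 762 = 552.
|n| = √(17424 + 1296 + 324) = 138, so the distance is |552|/138 = 4.

4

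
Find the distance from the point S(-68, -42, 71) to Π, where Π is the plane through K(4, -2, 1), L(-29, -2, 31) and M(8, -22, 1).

2

KL = (-33, 0, 30) and KM = (4, -20, 0), so a normal is n = KL × KM = (600, 120, 660).
Then n·(-68, -42, 71) - 2820 = -1800.
|n| = √(360000 + 14400 + 435600) = 900, so the distance is |-1800|/900 = 2.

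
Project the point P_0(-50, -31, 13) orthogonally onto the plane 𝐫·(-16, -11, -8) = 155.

The perpendicular from P_0 has direction n = (-16, -11, -8): r = (-50, -31, 13) + λ(-16, -11, -8).
Substitute into the plane: n·(P_0 + λn) = 155 gives 1037 + 441λ = 155, so λ = -2.
Foot = (-50, -31, 13) + (-2)·(-16, -11, -8) = (-18, -9, 29).

(-18, -9, 29)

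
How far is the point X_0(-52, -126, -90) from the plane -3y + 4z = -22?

8

n = (0, -3, 4); n·P − (-22) = 40; |n| = 5; distance = 40/5 = 8.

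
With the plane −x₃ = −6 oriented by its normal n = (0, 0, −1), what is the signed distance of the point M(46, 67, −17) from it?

n·M − (-6) = 23.
|n| = 1, so the signed distance is 23/1 = 23.

23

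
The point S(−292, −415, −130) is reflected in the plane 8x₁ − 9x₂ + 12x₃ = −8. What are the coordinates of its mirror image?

With n = (8, −9, 12), the signed offset is (n·S − (-8))/|n|² = -153/289 = -9/17.
S' = S − 2t·n = (−292, −415, −130) − (-18/17)·(8, −9, 12) = (−4820/17, −7217/17, −1994/17).

(-4820/17, -7217/17, -1994/17)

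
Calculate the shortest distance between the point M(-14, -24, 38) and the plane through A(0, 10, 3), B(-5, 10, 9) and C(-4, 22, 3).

23/√65

AB = (-5, 0, 6) and AC = (-4, 12, 0), so a normal is n = AB × AC = (-72, -24, -60).
n = (-72, -24, -60); n·P − (-420) = -276; |n| = 12√65; distance = 276/(12√65) = 23√65/65.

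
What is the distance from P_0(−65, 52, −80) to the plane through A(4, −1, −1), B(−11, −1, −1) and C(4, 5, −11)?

AB = (−15, 0, 0) and AC = (0, 6, −10), so a normal is n = AB × AC = (0, −150, −90).
n = (0, −150, −90); n·P − 240 = -840; |n| = 30√34; distance = 840/(30√34) = 14√34/17.

28/√34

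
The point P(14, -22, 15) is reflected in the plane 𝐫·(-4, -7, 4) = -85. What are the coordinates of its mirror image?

(38, 20, -9)

n = (-4, -7, 4), |n|² = 81, n·P − (-85) = 243, so t = 243/81 = 3.
Foot F = P − 3·n = (26, -1, 3); the reflection is 2F − P = (38, 20, -9).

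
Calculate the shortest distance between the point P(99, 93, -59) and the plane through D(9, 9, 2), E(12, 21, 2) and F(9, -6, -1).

DE = (3, 12, 0) and DF = (0, -15, -3), so a normal is n = DE × DF = (-36, 9, -45).
n = (-36, 9, -45); n·P − (-333) = 261; |n| = 9√42; distance = 261/(9√42) = 29/√42.

29√42/42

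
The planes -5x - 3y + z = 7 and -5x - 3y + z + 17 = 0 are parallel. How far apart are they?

24/√35

Both planes have normal n = (-5, -3, 1), |n| = √35. Any point on the first plane is at distance |(-17) − 7|/|n| = 24/√35 = 24√35/35 from the second.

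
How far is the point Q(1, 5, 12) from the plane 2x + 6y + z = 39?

Normal vector n = (2, 6, 1), and n·(1, 5, 12) - 39 = 5.
|n| = √(4 + 36 + 1) = √41, so the distance is |5|/√41 = 5/√41.

5/√41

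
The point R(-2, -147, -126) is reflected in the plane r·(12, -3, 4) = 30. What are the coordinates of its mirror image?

n = (12, -3, 4), |n|² = 169, n·R − 30 = -117, so t = -117/169 = -9/13.
Foot F = R − (-9/13)·n = (82/13, -1938/13, -1602/13); the reflection is 2F − R = (190/13, -1965/13, -1566/13).

(190/13, -1965/13, -1566/13)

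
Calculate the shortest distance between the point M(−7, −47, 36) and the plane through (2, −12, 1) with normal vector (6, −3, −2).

19/7

The plane has equation n·(r − (2, −12, 1)) = 0, i.e. n·r = 46.
Then n·(−7, −47, 36) − 46 = −19.
|n| = √(36 + 9 + 4) = 7, so the distance is |-19|/7 = 19/7.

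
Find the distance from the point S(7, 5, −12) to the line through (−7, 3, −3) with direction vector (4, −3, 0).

Direction vector d = (4, −3, 0).
AP = (14, 2, −9); AP·d = 50, |AP|² = 281, |d|² = 25.
distance² = |AP|² − (AP·d)²/|d|² = 281 − 2500/25 = 181, so the distance is √181.

√181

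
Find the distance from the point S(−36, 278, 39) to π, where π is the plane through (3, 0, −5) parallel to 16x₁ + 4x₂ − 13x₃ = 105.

4

Parallel planes share the normal n = (16, 4, −13); since (3, 0, −5) lies on the plane, its equation is 16x₁ + 4x₂ − 13x₃ = 113.
n = (16, 4, −13); n·P − 113 = -84; |n| = 21; distance = 84/21 = 4.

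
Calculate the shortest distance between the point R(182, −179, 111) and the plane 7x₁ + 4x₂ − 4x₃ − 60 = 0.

d = |7·182 + 4·(-179) + (-4)·111 − 60| / √(49 + 16 + 16) = |54| / 9 = 6.

6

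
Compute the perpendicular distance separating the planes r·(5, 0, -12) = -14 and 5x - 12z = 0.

Both planes have normal n = (5, 0, -12), |n| = 13. Any point on the first plane is at distance |0 − (-14)|/|n| = 14/13 from the second.

14/13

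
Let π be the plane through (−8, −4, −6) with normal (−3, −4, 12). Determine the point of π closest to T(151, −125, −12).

(1948/13, -1645/13, -96/13)

n = (−3, −4, 12), |n|² = 169, and n·T − (-32) = -65.
t = -65/169 = -5/13, so the foot is T − t·n = (151, −125, −12) − (-5/13)·(−3, −4, 12) = (1948/13, −1645/13, −96/13).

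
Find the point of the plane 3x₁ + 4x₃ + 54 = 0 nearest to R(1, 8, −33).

The perpendicular from R has direction n = (3, 0, 4): r = (1, 8, −33) + μ(3, 0, 4).
Substitute into the plane: n·(R + μn) = -54 gives -129 + 25μ = -54, so μ = 3.
Foot = (1, 8, −33) + 3·(3, 0, 4) = (10, 8, −21).

(10, 8, -21)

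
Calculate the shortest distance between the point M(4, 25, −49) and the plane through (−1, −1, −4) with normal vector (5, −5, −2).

5/√6

The plane has equation n·(r − (−1, −1, −4)) = 0, i.e. n·r = 8.
d = |5·4 + (-5)·25 + (-2)·(-49) − 8| / √(25 + 25 + 4) = |-15| / (3√6) = 5√6/6.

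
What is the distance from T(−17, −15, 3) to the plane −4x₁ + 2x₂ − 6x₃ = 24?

2/√14

d = |(-4)·(-17) + 2·(-15) + (-6)·3 − 24| / √(16 + 4 + 36) = |-4| / (2√14) = √14/7.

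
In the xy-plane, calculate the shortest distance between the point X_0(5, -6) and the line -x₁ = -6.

1

The normal to the line is n = (-1, 0) with |n| = 1.
|n·X_0 − (-6)| = |-5 − (-6)| = 1, so the distance is 1/1 = 1.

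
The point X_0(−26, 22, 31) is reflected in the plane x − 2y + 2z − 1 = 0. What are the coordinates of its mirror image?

With n = (1, −2, 2), the signed offset is (n·X_0 − 1)/|n|² = -9/9 = -1.
X_0' = X_0 − 2t·n = (−26, 22, 31) − (-2)·(1, −2, 2) = (−24, 18, 35).

(-24, 18, 35)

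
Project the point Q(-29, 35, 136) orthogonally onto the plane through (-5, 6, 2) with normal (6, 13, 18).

(-59, -30, 46)

n = (6, 13, 18), |n|² = 529, and n·Q − 84 = 2645.
t = 2645/529 = 5, so the foot is Q − t·n = (-29, 35, 136) − 5·(6, 13, 18) = (-59, -30, 46).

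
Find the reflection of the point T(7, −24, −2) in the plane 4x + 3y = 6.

n = (4, 3, 0), |n|² = 25, n·T − 6 = -50, so t = -50/25 = -2.
Foot F = T − (-2)·n = (15, −18, −2); the reflection is 2F − T = (23, −12, −2).

(23, -12, -2)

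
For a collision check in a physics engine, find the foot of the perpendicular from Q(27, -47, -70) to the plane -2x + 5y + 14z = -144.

(17, -22, 0)

n = (-2, 5, 14), |n|² = 225, and n·Q − (-144) = -1125.
t = -1125/225 = -5, so the foot is Q − t·n = (27, -47, -70) − (-5)·(-2, 5, 14) = (17, -22, 0).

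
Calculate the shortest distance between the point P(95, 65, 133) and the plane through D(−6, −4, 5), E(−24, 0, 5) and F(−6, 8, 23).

DE = (−18, 4, 0) and DF = (0, 12, 18), so a normal is n = DE × DF = (72, 324, −216).
Then n·(95, 65, 133) − (−2808) = 1980.
|n| = √(5184 + 104976 + 46656) = 396, so the distance is |1980|/396 = 5.

5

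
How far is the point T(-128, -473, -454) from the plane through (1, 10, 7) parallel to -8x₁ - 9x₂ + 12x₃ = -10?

Parallel planes share the normal n = (-8, -9, 12); since (1, 10, 7) lies on the plane, its equation is -8x₁ - 9x₂ + 12x₃ = -14.
Then n·(-128, -473, -454) - (-14) = -153.
|n| = √(64 + 81 + 144) = 17, so the distance is |-153|/17 = 9.

9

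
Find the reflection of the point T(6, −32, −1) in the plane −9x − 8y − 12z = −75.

(24, -16, 23)

n = (−9, −8, −12), |n|² = 289, n·T − (-75) = 289, so t = 289/289 = 1.
Foot F = T − 1·n = (15, −24, 11); the reflection is 2F − T = (24, −16, 23).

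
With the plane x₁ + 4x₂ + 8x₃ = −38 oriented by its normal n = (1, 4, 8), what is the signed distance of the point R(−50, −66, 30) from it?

n·R − (-38) = -36.
|n| = 9, so the signed distance is -36/9 = -4.

-4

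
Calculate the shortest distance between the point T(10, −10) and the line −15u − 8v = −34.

36/17

d = |(-15)·10 + (-8)·(-10) − (-34)| / √(225 + 64) = |-36|/17 = 36/17.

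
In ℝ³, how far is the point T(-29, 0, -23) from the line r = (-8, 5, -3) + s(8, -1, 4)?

√137

Direction vector d = (8, -1, 4).
AP = (-21, -5, -20), and AP × d = (-40, -76, 61).
|AP × d|² = 11097 and |d|² = 81, so the distance is √(11097/81) = √137.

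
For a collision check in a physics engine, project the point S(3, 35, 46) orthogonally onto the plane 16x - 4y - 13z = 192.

(35, 27, 20)

n = (16, -4, -13), |n|² = 441, and n·S − 192 = -882.
t = -882/441 = -2, so the foot is S − t·n = (3, 35, 46) − (-2)·(16, -4, -13) = (35, 27, 20).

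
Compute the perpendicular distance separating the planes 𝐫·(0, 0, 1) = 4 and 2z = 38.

Divide the second equation by 2 to match normals: z = 19.
Both planes have normal n = (0, 0, 1), |n| = 1. Any point on the first plane is at distance |19 − 4|/|n| = 15/1 = 15 from the second.

15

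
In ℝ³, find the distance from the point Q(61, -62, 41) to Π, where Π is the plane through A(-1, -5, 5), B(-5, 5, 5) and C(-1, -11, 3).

20/√65

AB = (-4, 10, 0) and AC = (0, -6, -2), so a normal is n = AB × AC = (-20, -8, 24).
n = (-20, -8, 24); n·P − 180 = 80; |n| = 4√65; distance = 80/(4√65) = 4√65/13.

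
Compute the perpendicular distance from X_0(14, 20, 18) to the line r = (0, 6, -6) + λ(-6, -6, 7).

Direction vector d = (-6, -6, 7).
AP = (14, 14, 24), and AP × d = (242, -242, 0).
|AP × d|² = 117128 and |d|² = 121, so the distance is √(117128/121) = √968 = 22√2.

22√2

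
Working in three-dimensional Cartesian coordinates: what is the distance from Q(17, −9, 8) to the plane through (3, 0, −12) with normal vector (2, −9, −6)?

1

The plane has equation n·(r − (3, 0, −12)) = 0, i.e. n·r = 78.
d = |2·17 + (-9)·(-9) + (-6)·8 − 78| / √(4 + 81 + 36) = |-11| / 11 = 1.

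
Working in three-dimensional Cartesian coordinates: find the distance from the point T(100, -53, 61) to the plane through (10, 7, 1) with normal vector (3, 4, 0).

6

The plane has equation n·(r − (10, 7, 1)) = 0, i.e. n·r = 58.
d = |3·100 + 4·(-53) − 58| / √(9 + 16 + 0) = |30| / 5 = 6.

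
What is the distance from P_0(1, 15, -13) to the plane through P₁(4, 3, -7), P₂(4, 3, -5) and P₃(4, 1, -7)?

3

P₁P₂ = (0, 0, 2) and P₁P₃ = (0, -2, 0), so a normal is n = P₁P₂ × P₁P₃ = (4, 0, 0).
d = |4·1 − 16| / √(16 + 0 + 0) = |-12| / 4 = 3.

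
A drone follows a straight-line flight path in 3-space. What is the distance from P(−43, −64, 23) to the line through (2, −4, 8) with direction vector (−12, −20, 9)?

Direction vector d = (−12, −20, 9).
AP = (−45, −60, 15); AP·d = 1875, |AP|² = 5850, |d|² = 625.
distance² = |AP|² − (AP·d)²/|d|² = 5850 − 3515625/625 = 225, so the distance is 15.

15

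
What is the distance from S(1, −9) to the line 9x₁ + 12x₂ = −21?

d = |9·1 + 12·(-9) − (-21)| / √(81 + 144) = |-78|/15 = 26/5.

26/5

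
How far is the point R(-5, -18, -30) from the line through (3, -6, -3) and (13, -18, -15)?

A direction vector is d = (10, -12, -12).
AP = (-8, -12, -27); AP·d = 388, |AP|² = 937, |d|² = 388.
distance² = |AP|² − (AP·d)²/|d|² = 937 − 150544/388 = 549, so the distance is 3√61.

3√61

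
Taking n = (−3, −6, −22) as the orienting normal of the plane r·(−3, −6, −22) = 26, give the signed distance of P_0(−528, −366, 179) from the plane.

n·P_0 − 26 = -184.
|n| = 23, so the signed distance is -184/23 = -8.

-8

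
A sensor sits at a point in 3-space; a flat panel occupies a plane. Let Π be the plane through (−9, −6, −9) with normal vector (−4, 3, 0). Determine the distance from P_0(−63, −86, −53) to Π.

24/5

The plane has equation n·(r − (−9, −6, −9)) = 0, i.e. n·r = 18.
d = |(-4)·(-63) + 3·(-86) − 18| / √(16 + 9 + 0) = |-24| / 5 = 24/5.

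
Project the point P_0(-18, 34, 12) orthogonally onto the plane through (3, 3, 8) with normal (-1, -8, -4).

The perpendicular from P_0 has direction n = (-1, -8, -4): r = (-18, 34, 12) + t(-1, -8, -4).
Substitute into the plane: n·(P_0 + tn) = -59 gives -302 + 81t = -59, so t = 3.
Foot = (-18, 34, 12) + 3·(-1, -8, -4) = (-21, 10, 0).

(-21, 10, 0)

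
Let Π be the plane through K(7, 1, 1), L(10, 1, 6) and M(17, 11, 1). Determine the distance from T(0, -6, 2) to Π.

KL = (3, 0, 5) and KM = (10, 10, 0), so a normal is n = KL × KM = (-50, 50, 30).
Then n·(0, -6, 2) - (-270) = 30.
|n| = √(2500 + 2500 + 900) = 10√59, so the distance is |30|/(10√59) = 3/√59.

3/√59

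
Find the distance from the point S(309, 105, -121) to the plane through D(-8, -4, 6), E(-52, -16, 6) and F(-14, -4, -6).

DE = (-44, -12, 0) and DF = (-6, 0, -12), so a normal is n = DE × DF = (144, -528, -72).
Then n·(309, 105, -121) - 528 = -2760.
|n| = √(20736 + 278784 + 5184) = 552, so the distance is |-2760|/552 = 5.

5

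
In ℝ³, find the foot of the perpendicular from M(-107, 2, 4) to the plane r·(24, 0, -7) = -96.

(-11, 2, -24)

The perpendicular from M has direction n = (24, 0, -7): r = (-107, 2, 4) + t(24, 0, -7).
Substitute into the plane: n·(M + tn) = -96 gives -2596 + 625t = -96, so t = 4.
Foot = (-107, 2, 4) + 4·(24, 0, -7) = (-11, 2, -24).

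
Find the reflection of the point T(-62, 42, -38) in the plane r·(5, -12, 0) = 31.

With n = (5, -12, 0), the signed offset is (n·T − 31)/|n|² = -845/169 = -5.
T' = T − 2t·n = (-62, 42, -38) − (-10)·(5, -12, 0) = (-12, -78, -38).

(-12, -78, -38)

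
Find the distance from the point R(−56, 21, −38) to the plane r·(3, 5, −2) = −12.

n = (3, 5, −2); n·P − (-12) = 25; |n| = √38; distance = 25/√38.

25√38/38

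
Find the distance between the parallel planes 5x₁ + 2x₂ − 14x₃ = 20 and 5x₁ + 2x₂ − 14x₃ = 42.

22/15

With common normal n = (5, 2, −14) (|n| = 15), the distance is |20 − 42|/|n| = 22/15.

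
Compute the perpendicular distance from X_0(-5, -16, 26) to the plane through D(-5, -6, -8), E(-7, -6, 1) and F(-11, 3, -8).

DE = (-2, 0, 9) and DF = (-6, 9, 0), so a normal is n = DE × DF = (-81, -54, -18).
d = |(-81)·(-5) + (-54)·(-16) + (-18)·26 − 873| / √(6561 + 2916 + 324) = |-72| / 99 = 8/11.

8/11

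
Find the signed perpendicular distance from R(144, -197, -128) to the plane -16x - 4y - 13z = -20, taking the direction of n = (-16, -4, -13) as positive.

8

n·R − (-20) = 168.
|n| = 21, so the signed distance is 168/21 = 8.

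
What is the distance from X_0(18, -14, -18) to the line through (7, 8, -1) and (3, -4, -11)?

√309

A direction vector is d = (-4, -12, -10).
AP = (11, -22, -17), and AP × d = (16, 178, -220).
|AP × d|² = 80340 and |d|² = 260, so the distance is √(80340/260) = √309.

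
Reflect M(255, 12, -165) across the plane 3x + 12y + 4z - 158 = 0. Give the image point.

(3273/13, -12/13, -2201/13)

n = (3, 12, 4), |n|² = 169, n·M − 158 = 91, so t = 91/169 = 7/13.
Foot F = M − (7/13)·n = (3294/13, 72/13, -2173/13); the reflection is 2F − M = (3273/13, -12/13, -2201/13).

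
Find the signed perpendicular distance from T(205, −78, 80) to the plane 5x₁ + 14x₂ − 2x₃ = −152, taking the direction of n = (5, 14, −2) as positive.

-5

n·T − (-152) = -75.
|n| = 15, so the signed distance is -75/15 = -5.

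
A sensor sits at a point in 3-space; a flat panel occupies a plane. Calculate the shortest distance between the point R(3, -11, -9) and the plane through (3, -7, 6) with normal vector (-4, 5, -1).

5√42/42

The plane has equation n·(r − (3, -7, 6)) = 0, i.e. n·r = -53.
d = |(-4)·3 + 5·(-11) + (-1)·(-9) − (-53)| / √(16 + 25 + 1) = |-5| / √42 = 5/√42.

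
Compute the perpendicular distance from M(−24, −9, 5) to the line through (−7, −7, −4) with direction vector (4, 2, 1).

Direction vector d = (4, 2, 1).
AP = (−17, −2, 9); AP·d = -63, |AP|² = 374, |d|² = 21.
distance² = |AP|² − (AP·d)²/|d|² = 374 − 3969/21 = 185, so the distance is √185.

√185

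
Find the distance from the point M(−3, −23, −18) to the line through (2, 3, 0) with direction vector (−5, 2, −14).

Direction vector d = (−5, 2, −14).
AP = (−5, −26, −18); AP·d = 225, |AP|² = 1025, |d|² = 225.
distance² = |AP|² − (AP·d)²/|d|² = 1025 − 50625/225 = 800, so the distance is 20√2.

20√2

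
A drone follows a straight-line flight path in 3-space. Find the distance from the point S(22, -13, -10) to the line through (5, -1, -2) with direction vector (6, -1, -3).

√83

Direction vector d = (6, -1, -3).
AP = (17, -12, -8); AP·d = 138, |AP|² = 497, |d|² = 46.
distance² = |AP|² − (AP·d)²/|d|² = 497 − 19044/46 = 83, so the distance is √83.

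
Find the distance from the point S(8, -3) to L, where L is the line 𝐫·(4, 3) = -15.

d = |4·8 + 3·(-3) − (-15)| / √(16 + 9) = |38|/5 = 38/5.

38/5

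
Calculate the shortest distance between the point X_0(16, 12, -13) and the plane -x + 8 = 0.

8

d = |(-1)·16 − (-8)| / √(1 + 0 + 0) = |-8| / 1 = 8.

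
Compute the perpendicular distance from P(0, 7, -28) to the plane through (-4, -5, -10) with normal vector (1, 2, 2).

The plane has equation n·(r − (-4, -5, -10)) = 0, i.e. n·r = -34.
Then n·(0, 7, -28) - (-34) = -8.
|n| = √(1 + 4 + 4) = 3, so the distance is |-8|/3 = 8/3.

8/3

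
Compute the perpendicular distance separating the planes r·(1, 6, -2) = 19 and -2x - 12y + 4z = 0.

Divide the second equation by -2 to match normals: x + 6y - 2z = 0.
With common normal n = (1, 6, -2) (|n| = √41), the distance is |19 − 0|/|n| = 19/√41 = 19√41/41.

19/√41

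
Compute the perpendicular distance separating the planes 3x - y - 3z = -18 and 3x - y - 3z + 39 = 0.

With common normal n = (3, -1, -3) (|n| = √19), the distance is |(-18) − (-39)|/|n| = 21/√19 = 21√19/19.

21/√19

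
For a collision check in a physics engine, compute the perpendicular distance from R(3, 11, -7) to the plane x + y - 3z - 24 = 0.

n = (1, 1, -3); n·P − 24 = 11; |n| = √11; distance = 11/√11 = √11.

√11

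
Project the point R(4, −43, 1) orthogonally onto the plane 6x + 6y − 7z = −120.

(10, -37, -6)

n = (6, 6, −7), |n|² = 121, and n·R − (-120) = -121.
t = -121/121 = -1, so the foot is R − t·n = (4, −43, 1) − (-1)·(6, 6, −7) = (10, −37, −6).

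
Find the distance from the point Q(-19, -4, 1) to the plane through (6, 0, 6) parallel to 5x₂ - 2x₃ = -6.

Parallel planes share the normal n = (0, 5, -2); since (6, 0, 6) lies on the plane, its equation is 5x₂ - 2x₃ = -12.
Then n·(-19, -4, 1) - (-12) = -10.
|n| = √(0 + 25 + 4) = √29, so the distance is |-10|/√29 = 10√29/29.

10/√29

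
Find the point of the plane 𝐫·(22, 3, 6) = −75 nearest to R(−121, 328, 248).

(-2673/23, 7559/23, 5734/23)

The perpendicular from R has direction n = (22, 3, 6): r = (−121, 328, 248) + t(22, 3, 6).
Substitute into the plane: n·(R + tn) = -75 gives -190 + 529t = -75, so t = 5/23.
Foot = (−121, 328, 248) + (5/23)·(22, 3, 6) = (−2673/23, 7559/23, 5734/23).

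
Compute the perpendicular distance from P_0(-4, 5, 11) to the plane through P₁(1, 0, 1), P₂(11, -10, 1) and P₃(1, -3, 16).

P₁P₂ = (10, -10, 0) and P₁P₃ = (0, -3, 15), so a normal is n = P₁P₂ × P₁P₃ = (-150, -150, -30).
d = |(-150)·(-4) + (-150)·5 + (-30)·11 − (-180)| / √(22500 + 22500 + 900) = |-300| / (30√51) = 10√51/51.

10√51/51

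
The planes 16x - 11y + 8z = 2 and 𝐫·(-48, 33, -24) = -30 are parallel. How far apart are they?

Divide the second equation by -3 to match normals: 16x - 11y + 8z = 10.
Both planes have normal n = (16, -11, 8), |n| = 21. Any point on the first plane is at distance |10 − 2|/|n| = 8/21 from the second.

8/21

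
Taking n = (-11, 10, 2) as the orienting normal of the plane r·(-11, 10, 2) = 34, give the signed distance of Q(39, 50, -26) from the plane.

n·Q − 34 = -15.
|n| = 15, so the signed distance is -15/15 = -1.

-1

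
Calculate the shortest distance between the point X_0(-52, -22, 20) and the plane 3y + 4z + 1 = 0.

3

d = |3·(-22) + 4·20 − (-1)| / √(0 + 9 + 16) = |15| / 5 = 3.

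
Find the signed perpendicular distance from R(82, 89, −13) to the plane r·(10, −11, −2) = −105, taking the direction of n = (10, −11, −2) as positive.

-28/15

n·R − (-105) = -28.
|n| = 15, so the signed distance is -28/15.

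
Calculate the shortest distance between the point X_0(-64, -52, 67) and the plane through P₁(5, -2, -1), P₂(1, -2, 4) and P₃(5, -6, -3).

9√5/5

P₁P₂ = (-4, 0, 5) and P₁P₃ = (0, -4, -2), so a normal is n = P₁P₂ × P₁P₃ = (20, -8, 16).
Then n·(-64, -52, 67) - 100 = 108.
|n| = √(400 + 64 + 256) = 12√5, so the distance is |108|/(12√5) = 9/√5.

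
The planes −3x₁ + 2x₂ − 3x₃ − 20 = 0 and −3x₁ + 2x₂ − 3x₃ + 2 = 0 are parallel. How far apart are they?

With common normal n = (−3, 2, −3) (|n| = √22), the distance is |20 − (-2)|/|n| = 22/√22 = √22.

√22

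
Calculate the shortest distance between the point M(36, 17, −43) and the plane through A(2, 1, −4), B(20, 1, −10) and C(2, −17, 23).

AB = (18, 0, −6) and AC = (0, −18, 27), so a normal is n = AB × AC = (−108, −486, −324).
n = (−108, −486, −324); n·P − 594 = 1188; |n| = 594; distance = 1188/594 = 2.

2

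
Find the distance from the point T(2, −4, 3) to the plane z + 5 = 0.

Normal vector n = (0, 0, 1), and n·(2, −4, 3) − (−5) = 8.
|n| = √(0 + 0 + 1) = 1, so the distance is |8|/1 = 8.

8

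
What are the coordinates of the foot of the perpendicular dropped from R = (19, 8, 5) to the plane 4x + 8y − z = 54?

The perpendicular from R has direction n = (4, 8, −1): r = (19, 8, 5) + t(4, 8, −1).
Substitute into the plane: n·(R + tn) = 54 gives 135 + 81t = 54, so t = -1.
Foot = (19, 8, 5) + (-1)·(4, 8, −1) = (15, 0, 6).

(15, 0, 6)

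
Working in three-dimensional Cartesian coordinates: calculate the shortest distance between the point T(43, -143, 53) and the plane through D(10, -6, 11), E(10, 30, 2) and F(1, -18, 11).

DE = (0, 36, -9) and DF = (-9, -12, 0), so a normal is n = DE × DF = (-108, 81, 324).
Then n·(43, -143, 53) - 1998 = -1053.
|n| = √(11664 + 6561 + 104976) = 351, so the distance is |-1053|/351 = 3.

3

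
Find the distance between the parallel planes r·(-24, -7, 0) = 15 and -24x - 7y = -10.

1

With common normal n = (-24, -7, 0) (|n| = 25), the distance is |15 − (-10)|/|n| = 25/25 = 1.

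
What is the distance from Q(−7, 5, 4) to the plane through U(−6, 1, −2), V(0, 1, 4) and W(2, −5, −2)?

5/√34

UV = (6, 0, 6) and UW = (8, −6, 0), so a normal is n = UV × UW = (36, 48, −36).
d = |36·(-7) + 48·5 + (-36)·4 − (-96)| / √(1296 + 2304 + 1296) = |-60| / (12√34) = 5√34/34.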